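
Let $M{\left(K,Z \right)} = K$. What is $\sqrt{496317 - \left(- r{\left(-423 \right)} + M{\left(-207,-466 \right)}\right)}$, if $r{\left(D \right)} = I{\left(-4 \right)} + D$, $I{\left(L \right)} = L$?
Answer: $\sqrt{496097} \approx 704.34$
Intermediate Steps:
$r{\left(D \right)} = -4 + D$
$\sqrt{496317 - \left(- r{\left(-423 \right)} + M{\left(-207,-466 \right)}\right)} = \sqrt{496317 - 220} = \sqrt{496097}$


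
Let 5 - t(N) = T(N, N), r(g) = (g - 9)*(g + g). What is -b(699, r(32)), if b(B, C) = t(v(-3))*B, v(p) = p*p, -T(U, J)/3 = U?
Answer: -22368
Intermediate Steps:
r(g) = 2*g*(-9 + g) (r(g) = (-9 + g)*(2*g) = 2*g*(-9 + g))
T(U, J) = -3*U
v(p) = p²
t(N) = 5 + 3*N (t(N) = 5 - (-3)*N = 5 + 3*N)
b(B, C) = 32*B (b(B, C) = (5 + 3*(-3)²)*B = (5 + 3*9)*B = (5 + 27)*B = 32*B)
-b(699, r(32)) = -32*699 = -1*22368 = -22368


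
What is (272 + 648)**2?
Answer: 846400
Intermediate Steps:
(272 + 648)**2 = 920**2 = 846400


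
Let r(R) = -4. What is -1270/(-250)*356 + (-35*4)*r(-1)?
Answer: 59212/25 ≈ 2368.5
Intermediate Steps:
-1270/(-250)*356 + (-35*4)*r(-1) = -1270/(-250)*356 - 35*4*(-4) = -1270*(-1/250)*356 - 5*28*(-4) = (127/25)*356 - 140*(-4) = 45212/25 + 560 = 59212/25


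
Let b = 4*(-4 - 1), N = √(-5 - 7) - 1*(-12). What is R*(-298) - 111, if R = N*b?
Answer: 71409 + 11920*I*√3 ≈ 71409.0 + 20646.0*I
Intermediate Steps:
N = 12 + 2*I*√3 (N = √(-12) + 12 = 2*I*√3 + 12 = 12 + 2*I*√3 ≈ 12.0 + 3.4641*I)
b = -20 (b = 4*(-5) = -20)
R = -240 - 40*I*√3 (R = (12 + 2*I*√3)*(-20) = -240 - 40*I*√3 ≈ -240.0 - 69.282*I)
R*(-298) - 111 = (-240 - 40*I*√3)*(-298) - 111 = (71520 + 11920*I*√3) - 111 = 71409 + 11920*I*√3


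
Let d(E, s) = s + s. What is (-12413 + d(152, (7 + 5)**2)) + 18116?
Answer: 5991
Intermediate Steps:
d(E, s) = 2*s
(-12413 + d(152, (7 + 5)**2)) + 18116 = (-12413 + 2*(7 + 5)**2) + 18116 = (-12413 + 2*12**2) + 18116 = (-12413 + 2*144) + 18116 = (-12413 + 288) + 18116 = -12125 + 18116 = 5991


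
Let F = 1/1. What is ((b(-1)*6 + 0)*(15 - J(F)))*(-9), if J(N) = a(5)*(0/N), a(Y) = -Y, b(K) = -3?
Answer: 2430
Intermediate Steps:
F = 1 (F = 1*1 = 1)
J(N) = 0 (J(N) = (-1*5)*(0/N) = -5*0 = 0)
((b(-1)*6 + 0)*(15 - J(F)))*(-9) = ((-3*6 + 0)*(15 - 1*0))*(-9) = ((-18 + 0)*(15 + 0))*(-9) = -18*15*(-9) = -270*(-9) = 2430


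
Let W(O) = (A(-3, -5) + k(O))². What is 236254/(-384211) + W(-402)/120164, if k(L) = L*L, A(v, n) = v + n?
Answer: 2508244030275230/11542082651 ≈ 2.1731e+5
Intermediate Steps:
A(v, n) = n + v
k(L) = L²
W(O) = (-8 + O²)² (W(O) = ((-5 - 3) + O²)² = (-8 + O²)²)
236254/(-384211) + W(-402)/120164 = 236254/(-384211) + (-8 + (-402)²)²/120164 = 236254*(-1/384211) + (-8 + 161604)²*(1/120164) = -236254/384211 + 161596²*(1/120164) = -236254/384211 + 26113267216*(1/120164) = -236254/384211 + 6528316804/30041 = 2508244030275230/11542082651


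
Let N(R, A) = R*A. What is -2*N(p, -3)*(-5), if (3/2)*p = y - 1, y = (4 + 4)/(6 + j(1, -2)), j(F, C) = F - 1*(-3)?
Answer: 4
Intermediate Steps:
j(F, C) = 3 + F (j(F, C) = F + 3 = 3 + F)
y = ⅘ (y = (4 + 4)/(6 + (3 + 1)) = 8/(6 + 4) = 8/10 = 8*(⅒) = ⅘ ≈ 0.80000)
p = -2/15 (p = 2*(⅘ - 1)/3 = (⅔)*(-⅕) = -2/15 ≈ -0.13333)
N(R, A) = A*R
-2*N(p, -3)*(-5) = -(-6)*(-2)/15*(-5) = -2*⅖*(-5) = -⅘*(-5) = 4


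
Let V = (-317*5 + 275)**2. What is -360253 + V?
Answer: 1355847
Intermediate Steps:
V = 1716100 (V = (-1585 + 275)**2 = (-1310)**2 = 1716100)
-360253 + V = -360253 + 1716100 = 1355847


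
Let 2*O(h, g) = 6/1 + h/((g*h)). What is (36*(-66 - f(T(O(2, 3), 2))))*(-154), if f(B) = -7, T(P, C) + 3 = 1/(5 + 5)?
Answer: 327096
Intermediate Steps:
O(h, g) = 3 + 1/(2*g) (O(h, g) = (6/1 + h/((g*h)))/2 = (6*1 + h*(1/(g*h)))/2 = (6 + 1/g)/2 = 3 + 1/(2*g))
T(P, C) = -29/10 (T(P, C) = -3 + 1/(5 + 5) = -3 + 1/10 = -3 + ⅒ = -29/10)
(36*(-66 - f(T(O(2, 3), 2))))*(-154) = (36*(-66 - 1*(-7)))*(-154) = (36*(-66 + 7))*(-154) = (36*(-59))*(-154) = -2124*(-154) = 327096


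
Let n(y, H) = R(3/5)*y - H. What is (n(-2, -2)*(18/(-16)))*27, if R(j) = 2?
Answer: 243/4 ≈ 60.750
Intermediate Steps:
n(y, H) = -H + 2*y (n(y, H) = 2*y - H = -H + 2*y)
(n(-2, -2)*(18/(-16)))*27 = ((-1*(-2) + 2*(-2))*(18/(-16)))*27 = ((2 - 4)*(18*(-1/16)))*27 = -2*(-9/8)*27 = (9/4)*27 = 243/4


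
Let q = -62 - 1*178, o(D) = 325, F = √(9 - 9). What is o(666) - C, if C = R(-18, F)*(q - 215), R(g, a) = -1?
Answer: -130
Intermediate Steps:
F = 0 (F = √0 = 0)
q = -240 (q = -62 - 178 = -240)
C = 455 (C = -(-240 - 215) = -1*(-455) = 455)
o(666) - C = 325 - 1*455 = 325 - 455 = -130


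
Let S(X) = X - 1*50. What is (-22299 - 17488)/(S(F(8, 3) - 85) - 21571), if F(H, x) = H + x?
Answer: 39787/21695 ≈ 1.8339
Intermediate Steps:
S(X) = -50 + X (S(X) = X - 50 = -50 + X)
(-22299 - 17488)/(S(F(8, 3) - 85) - 21571) = (-22299 - 17488)/((-50 + ((8 + 3) - 85)) - 21571) = -39787/((-50 + (11 - 85)) - 21571) = -39787/((-50 - 74) - 21571) = -39787/(-124 - 21571) = -39787/(-21695) = -39787*(-1/21695) = 39787/21695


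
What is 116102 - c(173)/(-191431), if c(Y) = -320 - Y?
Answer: 22225521469/191431 ≈ 1.1610e+5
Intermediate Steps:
116102 - c(173)/(-191431) = 116102 - (-320 - 1*173)/(-191431) = 116102 - (-320 - 173)*(-1)/191431 = 116102 - (-493)*(-1)/191431 = 116102 - 1*493/191431 = 116102 - 493/191431 = 22225521469/191431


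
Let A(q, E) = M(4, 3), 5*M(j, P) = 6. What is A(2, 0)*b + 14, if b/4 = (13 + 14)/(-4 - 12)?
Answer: 59/10 ≈ 5.9000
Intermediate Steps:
M(j, P) = 6/5 (M(j, P) = (⅕)*6 = 6/5)
A(q, E) = 6/5
b = -27/4 (b = 4*((13 + 14)/(-4 - 12)) = 4*(27/(-16)) = 4*(27*(-1/16)) = 4*(-27/16) = -27/4 ≈ -6.7500)
A(2, 0)*b + 14 = (6/5)*(-27/4) + 14 = -81/10 + 14 = 59/10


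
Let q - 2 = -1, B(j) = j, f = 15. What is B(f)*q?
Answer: 15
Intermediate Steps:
q = 1 (q = 2 - 1 = 1)
B(f)*q = 15*1 = 15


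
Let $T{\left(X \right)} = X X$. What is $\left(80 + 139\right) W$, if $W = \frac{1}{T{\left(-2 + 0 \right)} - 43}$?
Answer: $- \frac{73}{13} \approx -5.6154$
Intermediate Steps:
$T{\left(X \right)} = X^{2}$
$W = - \frac{1}{39}$ ($W = \frac{1}{\left(-2 + 0\right)^{2} - 43} = \frac{1}{\left(-2\right)^{2} - 43} = \frac{1}{4 - 43} = \frac{1}{-39} = - \frac{1}{39} \approx -0.025641$)
$\left(80 + 139\right) W = \left(80 + 139\right) \left(- \frac{1}{39}\right) = 219 \left(- \frac{1}{39}\right) = - \frac{73}{13}$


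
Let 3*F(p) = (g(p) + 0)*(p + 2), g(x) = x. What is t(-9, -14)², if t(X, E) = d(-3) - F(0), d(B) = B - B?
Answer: 0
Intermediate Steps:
d(B) = 0
F(p) = p*(2 + p)/3 (F(p) = ((p + 0)*(p + 2))/3 = (p*(2 + p))/3 = p*(2 + p)/3)
t(X, E) = 0 (t(X, E) = 0 - 0*(2 + 0)/3 = 0 - 0*2/3 = 0 - 1*0 = 0 + 0 = 0)
t(-9, -14)² = 0² = 0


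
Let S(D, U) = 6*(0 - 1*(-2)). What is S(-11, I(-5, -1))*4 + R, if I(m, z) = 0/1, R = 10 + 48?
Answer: 106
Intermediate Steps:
R = 58
I(m, z) = 0 (I(m, z) = 0*1 = 0)
S(D, U) = 12 (S(D, U) = 6*(0 + 2) = 6*2 = 12)
S(-11, I(-5, -1))*4 + R = 12*4 + 58 = 48 + 58 = 106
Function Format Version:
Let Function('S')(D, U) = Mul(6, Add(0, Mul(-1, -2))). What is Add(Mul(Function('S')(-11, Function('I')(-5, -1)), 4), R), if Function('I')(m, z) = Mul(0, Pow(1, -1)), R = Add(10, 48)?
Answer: 106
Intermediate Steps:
R = 58
Function('I')(m, z) = 0 (Function('I')(m, z) = Mul(0, 1) = 0)
Function('S')(D, U) = 12 (Function('S')(D, U) = Mul(6, Add(0, 2)) = Mul(6, 2) = 12)
Add(Mul(Function('S')(-11, Function('I')(-5, -1)), 4), R) = Add(Mul(12, 4), 58) = Add(48, 58) = 106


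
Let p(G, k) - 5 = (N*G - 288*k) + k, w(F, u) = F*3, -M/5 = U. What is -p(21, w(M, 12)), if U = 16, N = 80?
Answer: -70565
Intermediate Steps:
M = -80 (M = -5*16 = -80)
w(F, u) = 3*F
p(G, k) = 5 - 287*k + 80*G (p(G, k) = 5 + ((80*G - 288*k) + k) = 5 + ((-288*k + 80*G) + k) = 5 + (-287*k + 80*G) = 5 - 287*k + 80*G)
-p(21, w(M, 12)) = -(5 - 861*(-80) + 80*21) = -(5 - 287*(-240) + 1680) = -(5 + 68880 + 1680) = -1*70565 = -70565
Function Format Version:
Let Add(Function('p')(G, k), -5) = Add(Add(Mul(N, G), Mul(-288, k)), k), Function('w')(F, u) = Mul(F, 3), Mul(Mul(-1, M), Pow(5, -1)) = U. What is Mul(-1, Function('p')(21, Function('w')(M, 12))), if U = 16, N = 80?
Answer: -70565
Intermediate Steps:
M = -80 (M = Mul(-5, 16) = -80)
Function('w')(F, u) = Mul(3, F)
Function('p')(G, k) = Add(5, Mul(-287, k), Mul(80, G)) (Function('p')(G, k) = Add(5, Add(Add(Mul(80, G), Mul(-288, k)), k)) = Add(5, Add(Add(Mul(-288, k), Mul(80, G)), k)) = Add(5, Add(Mul(-287, k), Mul(80, G))) = Add(5, Mul(-287, k), Mul(80, G)))
Mul(-1, Function('p')(21, Function('w')(M, 12))) = Mul(-1, Add(5, Mul(-287, Mul(3, -80)), Mul(80, 21))) = Mul(-1, Add(5, Mul(-287, -240), 1680)) = Mul(-1, Add(5, 68880, 1680)) = Mul(-1, 70565) = -70565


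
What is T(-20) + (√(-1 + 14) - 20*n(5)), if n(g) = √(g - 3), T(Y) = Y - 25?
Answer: -45 + √13 - 20*√2 ≈ -69.679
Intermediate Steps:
T(Y) = -25 + Y
n(g) = √(-3 + g)
T(-20) + (√(-1 + 14) - 20*n(5)) = (-25 - 20) + (√(-1 + 14) - 20*√(-3 + 5)) = -45 + (√13 - 20*√2) = -45 + √13 - 20*√2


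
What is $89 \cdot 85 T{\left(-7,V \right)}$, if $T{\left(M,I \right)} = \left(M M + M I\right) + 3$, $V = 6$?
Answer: $75650$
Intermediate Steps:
$T{\left(M,I \right)} = 3 + M^{2} + I M$ ($T{\left(M,I \right)} = \left(M^{2} + I M\right) + 3 = 3 + M^{2} + I M$)
$89 \cdot 85 T{\left(-7,V \right)} = 89 \cdot 85 \left(3 + \left(-7\right)^{2} + 6 \left(-7\right)\right) = 7565 \left(3 + 49 - 42\right) = 7565 \cdot 10 = 75650$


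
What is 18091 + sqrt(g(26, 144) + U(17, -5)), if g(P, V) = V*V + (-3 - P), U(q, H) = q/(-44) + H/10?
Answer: 18091 + sqrt(10021759)/22 ≈ 18235.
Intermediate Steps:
U(q, H) = -q/44 + H/10 (U(q, H) = q*(-1/44) + H*(1/10) = -q/44 + H/10)
g(P, V) = -3 + V**2 - P (g(P, V) = V**2 + (-3 - P) = -3 + V**2 - P)
18091 + sqrt(g(26, 144) + U(17, -5)) = 18091 + sqrt((-3 + 144**2 - 1*26) + (-1/44*17 + (1/10)*(-5))) = 18091 + sqrt((-3 + 20736 - 26) + (-17/44 - 1/2)) = 18091 + sqrt(20707 - 39/44) = 18091 + sqrt(911069/44) = 18091 + sqrt(10021759)/22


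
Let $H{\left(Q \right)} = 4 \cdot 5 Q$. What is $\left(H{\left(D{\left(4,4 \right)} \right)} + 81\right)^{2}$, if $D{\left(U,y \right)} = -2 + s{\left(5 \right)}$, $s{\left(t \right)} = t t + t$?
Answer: $410881$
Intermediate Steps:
$s{\left(t \right)} = t + t^{2}$ ($s{\left(t \right)} = t^{2} + t = t + t^{2}$)
$D{\left(U,y \right)} = 28$ ($D{\left(U,y \right)} = -2 + 5 \left(1 + 5\right) = -2 + 5 \cdot 6 = -2 + 30 = 28$)
$H{\left(Q \right)} = 20 Q$
$\left(H{\left(D{\left(4,4 \right)} \right)} + 81\right)^{2} = \left(20 \cdot 28 + 81\right)^{2} = \left(560 + 81\right)^{2} = 641^{2} = 410881$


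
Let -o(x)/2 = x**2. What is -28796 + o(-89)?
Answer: -44638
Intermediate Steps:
o(x) = -2*x**2
-28796 + o(-89) = -28796 - 2*(-89)**2 = -28796 - 2*7921 = -28796 - 15842 = -44638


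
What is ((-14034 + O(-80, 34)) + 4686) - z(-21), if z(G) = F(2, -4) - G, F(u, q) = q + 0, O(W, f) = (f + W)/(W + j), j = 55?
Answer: -234079/25 ≈ -9363.2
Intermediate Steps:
O(W, f) = (W + f)/(55 + W) (O(W, f) = (f + W)/(W + 55) = (W + f)/(55 + W))
F(u, q) = q
z(G) = -4 - G
((-14034 + O(-80, 34)) + 4686) - z(-21) = ((-14034 + (-80 + 34)/(55 - 80)) + 4686) - (-4 - 1*(-21)) = ((-14034 - 46/(-25)) + 4686) - (-4 + 21) = ((-14034 - 1/25*(-46)) + 4686) - 1*17 = ((-14034 + 46/25) + 4686) - 17 = (-350804/25 + 4686) - 17 = -233654/25 - 17 = -234079/25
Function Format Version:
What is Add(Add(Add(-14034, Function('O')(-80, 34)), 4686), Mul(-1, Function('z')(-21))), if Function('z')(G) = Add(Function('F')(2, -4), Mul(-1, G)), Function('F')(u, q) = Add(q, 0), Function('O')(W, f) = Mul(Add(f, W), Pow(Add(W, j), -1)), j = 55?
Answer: Rational(-234079, 25) ≈ -9363.2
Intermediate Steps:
Function('O')(W, f) = Mul(Pow(Add(55, W), -1), Add(W, f)) (Function('O')(W, f) = Mul(Add(f, W), Pow(Add(W, 55), -1)) = Mul(Add(W, f), Pow(Add(55, W), -1)) = Mul(Pow(Add(55, W), -1), Add(W, f)))
Function('F')(u, q) = q
Function('z')(G) = Add(-4, Mul(-1, G))
Add(Add(Add(-14034, Function('O')(-80, 34)), 4686), Mul(-1, Function('z')(-21))) = Add(Add(Add(-14034, Mul(Pow(Add(55, -80), -1), Add(-80, 34))), 4686), Mul(-1, Add(-4, Mul(-1, -21)))) = Add(Add(Add(-14034, Mul(Pow(-25, -1), -46)), 4686), Mul(-1, Add(-4, 21))) = Add(Add(Add(-14034, Mul(Rational(-1, 25), -46)), 4686), Mul(-1, 17)) = Add(Add(Add(-14034, Rational(46, 25)), 4686), -17) = Add(Add(Rational(-350804, 25), 4686), -17) = Add(Rational(-233654, 25), -17) = Rational(-234079, 25)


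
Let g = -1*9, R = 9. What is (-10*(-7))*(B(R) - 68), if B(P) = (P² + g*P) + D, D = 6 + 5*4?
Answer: -2940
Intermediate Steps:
g = -9
D = 26 (D = 6 + 20 = 26)
B(P) = 26 + P² - 9*P (B(P) = (P² - 9*P) + 26 = 26 + P² - 9*P)
(-10*(-7))*(B(R) - 68) = (-10*(-7))*((26 + 9² - 9*9) - 68) = 70*((26 + 81 - 81) - 68) = 70*(26 - 68) = 70*(-42) = -2940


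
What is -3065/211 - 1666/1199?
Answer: -4026461/252989 ≈ -15.916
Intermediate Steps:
-3065/211 - 1666/1199 = -4026461/252989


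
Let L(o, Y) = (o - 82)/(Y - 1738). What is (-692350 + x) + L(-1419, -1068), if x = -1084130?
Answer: -4984801379/2806 ≈ -1.7765e+6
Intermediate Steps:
L(o, Y) = (-82 + o)/(-1738 + Y)
(-692350 + x) + L(-1419, -1068) = (-692350 - 1084130) + (-82 - 1419)/(-1738 - 1068) = -1776480 - 1501/(-2806) = -1776480 - 1/2806*(-1501) = -1776480 + 1501/2806 = -4984801379/2806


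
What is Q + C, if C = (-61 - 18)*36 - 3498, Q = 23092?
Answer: 16750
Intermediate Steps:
C = -6342 (C = -79*36 - 3498 = -2844 - 3498 = -6342)
Q + C = 23092 - 6342 = 16750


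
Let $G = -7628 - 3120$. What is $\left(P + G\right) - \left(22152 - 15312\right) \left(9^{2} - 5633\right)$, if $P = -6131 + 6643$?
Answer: $37965444$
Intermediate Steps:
$P = 512$
$G = -10748$ ($G = -7628 - 3120 = -10748$)
$\left(P + G\right) - \left(22152 - 15312\right) \left(9^{2} - 5633\right) = \left(512 - 10748\right) - \left(22152 - 15312\right) \left(9^{2} - 5633\right) = -10236 - 6840 \left(81 - 5633\right) = -10236 - 6840 \left(-5552\right) = -10236 - -37975680 = -10236 + 37975680 = 37965444$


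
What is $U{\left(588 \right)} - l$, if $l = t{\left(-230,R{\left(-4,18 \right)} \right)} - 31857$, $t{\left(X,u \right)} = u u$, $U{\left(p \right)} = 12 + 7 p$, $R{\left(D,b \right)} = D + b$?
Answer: $35789$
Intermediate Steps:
$t{\left(X,u \right)} = u^{2}$
$l = -31661$ ($l = \left(-4 + 18\right)^{2} - 31857 = 14^{2} - 31857 = 196 - 31857 = -31661$)
$U{\left(588 \right)} - l = \left(12 + 7 \cdot 588\right) - -31661 = \left(12 + 4116\right) + 31661 = 4128 + 31661 = 35789$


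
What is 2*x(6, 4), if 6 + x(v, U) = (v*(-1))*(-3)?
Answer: 24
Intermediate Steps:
x(v, U) = -6 + 3*v (x(v, U) = -6 + (v*(-1))*(-3) = -6 - v*(-3) = -6 + 3*v)
2*x(6, 4) = 2*(-6 + 3*6) = 2*(-6 + 18) = 2*12 = 24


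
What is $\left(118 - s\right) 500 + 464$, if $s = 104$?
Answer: $7464$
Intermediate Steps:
$\left(118 - s\right) 500 + 464 = \left(118 - 104\right) 500 + 464 = 14 \cdot 500 + 464 = 7000 + 464 = 7464$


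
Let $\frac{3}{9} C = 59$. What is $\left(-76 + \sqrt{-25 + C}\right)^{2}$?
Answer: $5928 - 304 \sqrt{38} \approx 4054.0$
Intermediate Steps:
$C = 177$ ($C = 3 \cdot 59 = 177$)
$\left(-76 + \sqrt{-25 + C}\right)^{2} = \left(-76 + \sqrt{-25 + 177}\right)^{2} = \left(-76 + \sqrt{152}\right)^{2} = \left(-76 + 2 \sqrt{38}\right)^{2}$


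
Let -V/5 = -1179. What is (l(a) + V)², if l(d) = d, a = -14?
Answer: 34586161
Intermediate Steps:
V = 5895 (V = -5*(-1179) = 5895)
(l(a) + V)² = (-14 + 5895)² = 5881² = 34586161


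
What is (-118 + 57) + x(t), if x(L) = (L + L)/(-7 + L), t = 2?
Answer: -309/5 ≈ -61.800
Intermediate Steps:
x(L) = 2*L/(-7 + L) (x(L) = (2*L)/(-7 + L) = 2*L/(-7 + L))
(-118 + 57) + x(t) = (-118 + 57) + 2*2/(-7 + 2) = -61 + 2*2/(-5) = -61 + 2*2*(-1/5) = -61 - 4/5 = -309/5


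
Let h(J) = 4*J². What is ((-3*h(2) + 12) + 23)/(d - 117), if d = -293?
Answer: 13/410 ≈ 0.031707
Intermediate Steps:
((-3*h(2) + 12) + 23)/(d - 117) = ((-12*2² + 12) + 23)/(-293 - 117) = ((-12*4 + 12) + 23)/(-410) = ((-3*16 + 12) + 23)*(-1/410) = ((-48 + 12) + 23)*(-1/410) = (-36 + 23)*(-1/410) = -13*(-1/410) = 13/410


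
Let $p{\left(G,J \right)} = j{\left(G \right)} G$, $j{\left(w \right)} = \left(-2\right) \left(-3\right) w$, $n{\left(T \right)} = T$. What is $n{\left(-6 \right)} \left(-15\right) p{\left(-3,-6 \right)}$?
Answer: $4860$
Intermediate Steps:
$j{\left(w \right)} = 6 w$
$p{\left(G,J \right)} = 6 G^{2}$ ($p{\left(G,J \right)} = 6 G G = 6 G^{2}$)
$n{\left(-6 \right)} \left(-15\right) p{\left(-3,-6 \right)} = \left(-6\right) \left(-15\right) 6 \left(-3\right)^{2} = 90 \cdot 6 \cdot 9 = 90 \cdot 54 = 4860$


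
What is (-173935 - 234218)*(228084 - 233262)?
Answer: 2113416234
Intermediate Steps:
(-173935 - 234218)*(228084 - 233262) = -408153*(-5178) = 2113416234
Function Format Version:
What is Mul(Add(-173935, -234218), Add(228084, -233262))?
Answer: 2113416234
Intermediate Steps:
Mul(Add(-173935, -234218), Add(228084, -233262)) = Mul(-408153, -5178) = 2113416234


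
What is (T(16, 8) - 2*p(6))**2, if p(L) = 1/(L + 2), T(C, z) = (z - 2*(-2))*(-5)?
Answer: 58081/16 ≈ 3630.1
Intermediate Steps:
T(C, z) = -20 - 5*z (T(C, z) = (z + 4)*(-5) = (4 + z)*(-5) = -20 - 5*z)
p(L) = 1/(2 + L)
(T(16, 8) - 2*p(6))**2 = ((-20 - 5*8) - 2/(2 + 6))**2 = ((-20 - 40) - 2/8)**2 = (-60 - 2*1/8)**2 = (-60 - 1/4)**2 = (-241/4)**2 = 58081/16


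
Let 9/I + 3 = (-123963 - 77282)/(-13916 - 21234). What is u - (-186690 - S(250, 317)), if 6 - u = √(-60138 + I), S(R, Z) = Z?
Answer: 187013 - 36*I*√347591962/2737 ≈ 1.8701e+5 - 245.22*I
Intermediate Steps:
I = 63270/19159 (I = 9/(-3 + (-123963 - 77282)/(-13916 - 21234)) = 9/(-3 - 201245/(-35150)) = 9/(-3 - 201245*(-1/35150)) = 9/(-3 + 40249/7030) = 9/(19159/7030) = 9*(7030/19159) = 63270/19159 ≈ 3.3024)
u = 6 - 36*I*√347591962/2737 (u = 6 - √(-60138 + 63270/19159) = 6 - √(-1152120672/19159) = 6 - 36*I*√347591962/2737 ≈ 6.0 - 245.22*I)
u - (-186690 - S(250, 317)) = (6 - 36*I*√347591962/2737) - (-186690 - 1*317) = (6 - 36*I*√347591962/2737) - (-186690 - 317) = (6 - 36*I*√347591962/2737) - 1*(-187007) = (6 - 36*I*√347591962/2737) + 187007 = 187013 - 36*I*√347591962/2737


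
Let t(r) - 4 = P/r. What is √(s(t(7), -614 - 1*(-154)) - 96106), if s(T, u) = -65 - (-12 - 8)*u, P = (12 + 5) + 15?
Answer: I*√105371 ≈ 324.61*I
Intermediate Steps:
P = 32 (P = 17 + 15 = 32)
t(r) = 4 + 32/r
s(T, u) = -65 + 20*u (s(T, u) = -65 - (-20)*u = -65 + 20*u)
√(s(t(7), -614 - 1*(-154)) - 96106) = √((-65 + 20*(-614 - 1*(-154))) - 96106) = √((-65 + 20*(-614 + 154)) - 96106) = √((-65 + 20*(-460)) - 96106) = √((-65 - 9200) - 96106) = √(-9265 - 96106) = √(-105371) = I*√105371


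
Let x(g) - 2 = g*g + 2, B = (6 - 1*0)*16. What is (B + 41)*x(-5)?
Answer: 3973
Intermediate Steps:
B = 96 (B = (6 + 0)*16 = 6*16 = 96)
x(g) = 4 + g² (x(g) = 2 + (g*g + 2) = 2 + (g² + 2) = 2 + (2 + g²) = 4 + g²)
(B + 41)*x(-5) = (96 + 41)*(4 + (-5)²) = 137*(4 + 25) = 137*29 = 3973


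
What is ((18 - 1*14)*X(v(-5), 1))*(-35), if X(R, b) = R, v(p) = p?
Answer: 700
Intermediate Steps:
((18 - 1*14)*X(v(-5), 1))*(-35) = ((18 - 1*14)*(-5))*(-35) = ((18 - 14)*(-5))*(-35) = (4*(-5))*(-35) = -20*(-35) = 700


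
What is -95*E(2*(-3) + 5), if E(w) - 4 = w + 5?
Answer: -760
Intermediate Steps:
E(w) = 9 + w (E(w) = 4 + (w + 5) = 4 + (5 + w) = 9 + w)
-95*E(2*(-3) + 5) = -95*(9 + (2*(-3) + 5)) = -95*(9 + (-6 + 5)) = -95*(9 - 1) = -95*8 = -760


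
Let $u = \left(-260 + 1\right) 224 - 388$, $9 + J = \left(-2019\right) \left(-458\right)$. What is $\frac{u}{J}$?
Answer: $- \frac{19468}{308231} \approx -0.06316$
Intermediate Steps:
$J = 924693$ ($J = -9 - -924702 = -9 + 924702 = 924693$)
$u = -58404$ ($u = \left(-259\right) 224 - 388 = -58016 - 388 = -58404$)
$\frac{u}{J} = - \frac{58404}{924693} = \left(-58404\right) \frac{1}{924693} = - \frac{19468}{308231}$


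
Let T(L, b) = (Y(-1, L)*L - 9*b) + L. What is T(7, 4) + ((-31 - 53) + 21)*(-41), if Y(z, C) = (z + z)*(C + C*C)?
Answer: 1770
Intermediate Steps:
Y(z, C) = 2*z*(C + C²) (Y(z, C) = (2*z)*(C + C²) = 2*z*(C + C²))
T(L, b) = L - 9*b - 2*L²*(1 + L) (T(L, b) = ((2*L*(-1)*(1 + L))*L - 9*b) + L = ((-2*L*(1 + L))*L - 9*b) + L = (-2*L²*(1 + L) - 9*b) + L = (-9*b - 2*L²*(1 + L)) + L = L - 9*b - 2*L²*(1 + L))
T(7, 4) + ((-31 - 53) + 21)*(-41) = (7 - 9*4 - 2*7²*(1 + 7)) + ((-31 - 53) + 21)*(-41) = (7 - 36 - 2*49*8) + (-84 + 21)*(-41) = (7 - 36 - 784) - 63*(-41) = -813 + 2583 = 1770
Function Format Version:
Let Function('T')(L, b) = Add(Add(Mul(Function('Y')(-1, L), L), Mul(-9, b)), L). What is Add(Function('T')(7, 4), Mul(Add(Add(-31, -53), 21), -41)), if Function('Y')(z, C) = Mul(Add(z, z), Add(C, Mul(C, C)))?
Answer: 1770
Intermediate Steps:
Function('Y')(z, C) = Mul(2, z, Add(C, Pow(C, 2))) (Function('Y')(z, C) = Mul(Mul(2, z), Add(C, Pow(C, 2))) = Mul(2, z, Add(C, Pow(C, 2))))
Function('T')(L, b) = Add(L, Mul(-9, b), Mul(-2, Pow(L, 2), Add(1, L))) (Function('T')(L, b) = Add(Add(Mul(Mul(2, L, -1, Add(1, L)), L), Mul(-9, b)), L) = Add(Add(Mul(Mul(-2, L, Add(1, L)), L), Mul(-9, b)), L) = Add(Add(Mul(-2, Pow(L, 2), Add(1, L)), Mul(-9, b)), L) = Add(Add(Mul(-9, b), Mul(-2, Pow(L, 2), Add(1, L))), L) = Add(L, Mul(-9, b), Mul(-2, Pow(L, 2), Add(1, L))))
Add(Function('T')(7, 4), Mul(Add(Add(-31, -53), 21), -41)) = Add(Add(7, Mul(-9, 4), Mul(-2, Pow(7, 2), Add(1, 7))), Mul(Add(Add(-31, -53), 21), -41)) = Add(Add(7, -36, Mul(-2, 49, 8)), Mul(Add(-84, 21), -41)) = Add(Add(7, -36, -784), Mul(-63, -41)) = Add(-813, 2583) = 1770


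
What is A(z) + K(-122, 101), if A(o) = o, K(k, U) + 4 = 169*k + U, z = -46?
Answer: -20567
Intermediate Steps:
K(k, U) = -4 + U + 169*k (K(k, U) = -4 + (169*k + U) = -4 + (U + 169*k) = -4 + U + 169*k)
A(z) + K(-122, 101) = -46 + (-4 + 101 + 169*(-122)) = -46 + (-4 + 101 - 20618) = -46 - 20521 = -20567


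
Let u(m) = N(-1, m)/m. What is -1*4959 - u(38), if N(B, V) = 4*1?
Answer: -94223/19 ≈ -4959.1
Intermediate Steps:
N(B, V) = 4
u(m) = 4/m
-1*4959 - u(38) = -1*4959 - 4/38 = -4959 - 4/38 = -4959 - 1*2/19 = -4959 - 2/19 = -94223/19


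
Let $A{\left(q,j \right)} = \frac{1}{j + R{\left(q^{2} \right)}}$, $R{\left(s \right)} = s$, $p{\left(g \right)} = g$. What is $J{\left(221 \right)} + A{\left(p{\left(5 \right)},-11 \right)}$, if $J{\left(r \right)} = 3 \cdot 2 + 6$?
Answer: $\frac{169}{14} \approx 12.071$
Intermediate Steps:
$J{\left(r \right)} = 12$ ($J{\left(r \right)} = 6 + 6 = 12$)
$A{\left(q,j \right)} = \frac{1}{j + q^{2}}$
$J{\left(221 \right)} + A{\left(p{\left(5 \right)},-11 \right)} = 12 + \frac{1}{-11 + 5^{2}} = 12 + \frac{1}{-11 + 25} = 12 + \frac{1}{14} = \frac{169}{14}$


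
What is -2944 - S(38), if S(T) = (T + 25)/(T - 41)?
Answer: -2923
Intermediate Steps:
S(T) = (25 + T)/(-41 + T)
-2944 - S(38) = -2944 - (25 + 38)/(-41 + 38) = -2944 - 63/(-3) = -2944 - (-1)*63/3 = -2944 - 1*(-21) = -2944 + 21 = -2923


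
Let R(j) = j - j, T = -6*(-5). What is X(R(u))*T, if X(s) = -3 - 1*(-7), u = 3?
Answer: 120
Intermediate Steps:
T = 30
R(j) = 0
X(s) = 4 (X(s) = -3 + 7 = 4)
X(R(u))*T = 4*30 = 120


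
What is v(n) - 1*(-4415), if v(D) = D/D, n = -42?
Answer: 4416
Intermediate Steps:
v(D) = 1
v(n) - 1*(-4415) = 1 - 1*(-4415) = 1 + 4415 = 4416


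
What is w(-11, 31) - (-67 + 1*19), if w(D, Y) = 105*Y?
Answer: 3303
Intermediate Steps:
w(-11, 31) - (-67 + 1*19) = 105*31 - (-67 + 1*19) = 3255 - (-67 + 19) = 3255 - 1*(-48) = 3255 + 48 = 3303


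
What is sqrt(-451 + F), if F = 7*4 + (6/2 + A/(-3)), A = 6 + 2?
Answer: 2*I*sqrt(951)/3 ≈ 20.559*I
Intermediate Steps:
A = 8
F = 85/3 (F = 7*4 + (6/2 + 8/(-3)) = 28 + (6*(1/2) + 8*(-1/3)) = 28 + (3 - 8/3) = 28 + 1/3 = 85/3 ≈ 28.333)
sqrt(-451 + F) = sqrt(-451 + 85/3) = sqrt(-1268/3) = 2*I*sqrt(951)/3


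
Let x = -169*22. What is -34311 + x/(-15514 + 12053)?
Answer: -118746653/3461 ≈ -34310.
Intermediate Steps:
x = -3718
-34311 + x/(-15514 + 12053) = -34311 - 3718/(-15514 + 12053) = -34311 - 3718/(-3461) = -34311 - 3718*(-1/3461) = -34311 + 3718/3461 = -118746653/3461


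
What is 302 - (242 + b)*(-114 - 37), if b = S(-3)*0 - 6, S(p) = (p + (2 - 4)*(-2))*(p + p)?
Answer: 35938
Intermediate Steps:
S(p) = 2*p*(4 + p) (S(p) = (p - 2*(-2))*(2*p) = (p + 4)*(2*p) = (4 + p)*(2*p) = 2*p*(4 + p))
b = -6 (b = (2*(-3)*(4 - 3))*0 - 6 = (2*(-3)*1)*0 - 6 = -6*0 - 6 = 0 - 6 = -6)
302 - (242 + b)*(-114 - 37) = 302 - (242 - 6)*(-114 - 37) = 302 - 236*(-151) = 302 - 1*(-35636) = 302 + 35636 = 35938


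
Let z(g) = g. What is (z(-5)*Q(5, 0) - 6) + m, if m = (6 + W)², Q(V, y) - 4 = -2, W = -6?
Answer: -16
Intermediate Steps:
Q(V, y) = 2 (Q(V, y) = 4 - 2 = 2)
m = 0 (m = (6 - 6)² = 0² = 0)
(z(-5)*Q(5, 0) - 6) + m = (-5*2 - 6) + 0 = (-10 - 6) + 0 = -16 + 0 = -16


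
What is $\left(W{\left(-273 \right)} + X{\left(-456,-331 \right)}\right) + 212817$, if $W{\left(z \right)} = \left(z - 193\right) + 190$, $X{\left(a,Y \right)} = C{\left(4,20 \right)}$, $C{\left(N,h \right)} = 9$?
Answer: $212550$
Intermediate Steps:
$X{\left(a,Y \right)} = 9$
$W{\left(z \right)} = -3 + z$ ($W{\left(z \right)} = \left(-193 + z\right) + 190 = -3 + z$)
$\left(W{\left(-273 \right)} + X{\left(-456,-331 \right)}\right) + 212817 = \left(\left(-3 - 273\right) + 9\right) + 212817 = \left(-276 + 9\right) + 212817 = -267 + 212817 = 212550$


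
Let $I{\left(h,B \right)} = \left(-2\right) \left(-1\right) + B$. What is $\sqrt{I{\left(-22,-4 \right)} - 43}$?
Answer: $3 i \sqrt{5} \approx 6.7082 i$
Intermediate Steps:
$I{\left(h,B \right)} = 2 + B$
$\sqrt{I{\left(-22,-4 \right)} - 43} = \sqrt{\left(2 - 4\right) - 43} = \sqrt{-2 - 43} = \sqrt{-45} = 3 i \sqrt{5}$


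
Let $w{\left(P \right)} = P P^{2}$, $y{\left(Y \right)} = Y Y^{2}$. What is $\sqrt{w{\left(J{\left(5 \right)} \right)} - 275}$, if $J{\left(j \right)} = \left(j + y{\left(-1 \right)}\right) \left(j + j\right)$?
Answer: $5 \sqrt{2549} \approx 252.44$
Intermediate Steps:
$y{\left(Y \right)} = Y^{3}$
$J{\left(j \right)} = 2 j \left(-1 + j\right)$ ($J{\left(j \right)} = \left(j + \left(-1\right)^{3}\right) \left(j + j\right) = \left(j - 1\right) 2 j = \left(-1 + j\right) 2 j = 2 j \left(-1 + j\right)$)
$w{\left(P \right)} = P^{3}$
$\sqrt{w{\left(J{\left(5 \right)} \right)} - 275} = \sqrt{\left(2 \cdot 5 \left(-1 + 5\right)\right)^{3} - 275} = \sqrt{\left(2 \cdot 5 \cdot 4\right)^{3} - 275} = \sqrt{40^{3} - 275} = \sqrt{64000 - 275} = \sqrt{63725} = 5 \sqrt{2549}$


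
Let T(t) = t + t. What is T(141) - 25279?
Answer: -24997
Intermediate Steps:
T(t) = 2*t
T(141) - 25279 = 2*141 - 25279 = 282 - 25279 = -24997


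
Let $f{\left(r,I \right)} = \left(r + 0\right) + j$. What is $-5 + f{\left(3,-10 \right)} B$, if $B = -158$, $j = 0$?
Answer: $-479$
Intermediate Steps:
$f{\left(r,I \right)} = r$ ($f{\left(r,I \right)} = \left(r + 0\right) + 0 = r + 0 = r$)
$-5 + f{\left(3,-10 \right)} B = -5 + 3 \left(-158\right) = -5 - 474 = -479$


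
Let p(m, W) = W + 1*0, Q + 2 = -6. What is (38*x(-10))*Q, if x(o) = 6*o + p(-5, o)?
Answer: 21280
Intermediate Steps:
Q = -8 (Q = -2 - 6 = -8)
p(m, W) = W (p(m, W) = W + 0 = W)
x(o) = 7*o (x(o) = 6*o + o = 7*o)
(38*x(-10))*Q = (38*(7*(-10)))*(-8) = (38*(-70))*(-8) = -2660*(-8) = 21280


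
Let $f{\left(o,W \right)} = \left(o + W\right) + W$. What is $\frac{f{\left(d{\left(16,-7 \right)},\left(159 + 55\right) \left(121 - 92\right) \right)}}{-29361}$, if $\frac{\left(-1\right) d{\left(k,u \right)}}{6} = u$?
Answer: $- \frac{12454}{29361} \approx -0.42417$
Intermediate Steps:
$d{\left(k,u \right)} = - 6 u$
$f{\left(o,W \right)} = o + 2 W$ ($f{\left(o,W \right)} = \left(W + o\right) + W = o + 2 W$)
$\frac{f{\left(d{\left(16,-7 \right)},\left(159 + 55\right) \left(121 - 92\right) \right)}}{-29361} = \frac{\left(-6\right) \left(-7\right) + 2 \left(159 + 55\right) \left(121 - 92\right)}{-29361} = \left(42 + 2 \cdot 214 \cdot 29\right) \left(- \frac{1}{29361}\right) = \left(42 + 2 \cdot 6206\right) \left(- \frac{1}{29361}\right) = \left(42 + 12412\right) \left(- \frac{1}{29361}\right) = 12454 \left(- \frac{1}{29361}\right) = - \frac{12454}{29361}$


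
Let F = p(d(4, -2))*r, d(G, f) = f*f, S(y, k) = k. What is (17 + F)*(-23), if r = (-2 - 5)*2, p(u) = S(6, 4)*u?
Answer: 4761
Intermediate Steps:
d(G, f) = f²
p(u) = 4*u
r = -14 (r = -7*2 = -14)
F = -224 (F = (4*(-2)²)*(-14) = (4*4)*(-14) = 16*(-14) = -224)
(17 + F)*(-23) = (17 - 224)*(-23) = -207*(-23) = 4761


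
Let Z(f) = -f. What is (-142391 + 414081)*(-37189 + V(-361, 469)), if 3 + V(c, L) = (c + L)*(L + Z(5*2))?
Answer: 3363522200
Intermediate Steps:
V(c, L) = -3 + (-10 + L)*(L + c) (V(c, L) = -3 + (c + L)*(L - 5*2) = -3 + (L + c)*(L - 1*10) = -3 + (L + c)*(L - 10) = -3 + (L + c)*(-10 + L) = -3 + (-10 + L)*(L + c))
(-142391 + 414081)*(-37189 + V(-361, 469)) = (-142391 + 414081)*(-37189 + (-3 + 469² - 10*469 - 10*(-361) + 469*(-361))) = 271690*(-37189 + (-3 + 219961 - 4690 + 3610 - 169309)) = 271690*(-37189 + 49569) = 271690*12380 = 3363522200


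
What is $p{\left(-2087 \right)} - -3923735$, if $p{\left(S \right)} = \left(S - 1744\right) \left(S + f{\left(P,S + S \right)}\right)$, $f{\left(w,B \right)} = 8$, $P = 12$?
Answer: $11888384$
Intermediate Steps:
$p{\left(S \right)} = \left(-1744 + S\right) \left(8 + S\right)$ ($p{\left(S \right)} = \left(S - 1744\right) \left(S + 8\right) = \left(-1744 + S\right) \left(8 + S\right)$)
$p{\left(-2087 \right)} - -3923735 = \left(-13952 + \left(-2087\right)^{2} - -3623032\right) - -3923735 = \left(-13952 + 4355569 + 3623032\right) + 3923735 = 7964649 + 3923735 = 11888384$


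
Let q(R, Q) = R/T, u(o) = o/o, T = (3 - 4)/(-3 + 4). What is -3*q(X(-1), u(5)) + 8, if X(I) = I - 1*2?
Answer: -1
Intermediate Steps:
T = -1 (T = -1/1 = -1*1 = -1)
u(o) = 1
X(I) = -2 + I (X(I) = I - 2 = -2 + I)
q(R, Q) = -R (q(R, Q) = R/(-1) = R*(-1) = -R)
-3*q(X(-1), u(5)) + 8 = -(-3)*(-2 - 1) + 8 = -(-3)*(-3) + 8 = -3*3 + 8 = -9 + 8 = -1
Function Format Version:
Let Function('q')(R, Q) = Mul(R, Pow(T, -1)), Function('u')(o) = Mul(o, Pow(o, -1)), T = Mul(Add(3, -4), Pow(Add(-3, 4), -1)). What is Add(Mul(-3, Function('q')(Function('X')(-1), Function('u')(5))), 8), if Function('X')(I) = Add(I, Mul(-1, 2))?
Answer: -1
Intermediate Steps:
T = -1 (T = Mul(-1, Pow(1, -1)) = Mul(-1, 1) = -1)
Function('u')(o) = 1
Function('X')(I) = Add(-2, I) (Function('X')(I) = Add(I, -2) = Add(-2, I))
Function('q')(R, Q) = Mul(-1, R) (Function('q')(R, Q) = Mul(R, Pow(-1, -1)) = Mul(R, -1) = Mul(-1, R))
Add(Mul(-3, Function('q')(Function('X')(-1), Function('u')(5))), 8) = Add(Mul(-3, Mul(-1, Add(-2, -1))), 8) = Add(Mul(-3, Mul(-1, -3)), 8) = Add(Mul(-3, 3), 8) = Add(-9, 8) = -1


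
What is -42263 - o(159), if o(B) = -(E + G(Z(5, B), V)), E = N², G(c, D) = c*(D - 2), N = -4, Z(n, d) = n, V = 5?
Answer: -42232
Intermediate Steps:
G(c, D) = c*(-2 + D)
E = 16 (E = (-4)² = 16)
o(B) = -31 (o(B) = -(16 + 5*(-2 + 5)) = -(16 + 5*3) = -(16 + 15) = -1*31 = -31)
-42263 - o(159) = -42263 - 1*(-31) = -42263 + 31 = -42232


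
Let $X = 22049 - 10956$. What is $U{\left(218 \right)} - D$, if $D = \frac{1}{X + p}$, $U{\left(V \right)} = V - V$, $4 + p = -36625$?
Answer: $\frac{1}{25536} \approx 3.916 \cdot 10^{-5}$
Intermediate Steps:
$p = -36629$ ($p = -4 - 36625 = -36629$)
$U{\left(V \right)} = 0$
$X = 11093$ ($X = 22049 - 10956 = 11093$)
$D = - \frac{1}{25536}$ ($D = \frac{1}{11093 - 36629} = \frac{1}{-25536} = - \frac{1}{25536} \approx -3.916 \cdot 10^{-5}$)
$U{\left(218 \right)} - D = 0 - - \frac{1}{25536} = 0 + \frac{1}{25536} = \frac{1}{25536}$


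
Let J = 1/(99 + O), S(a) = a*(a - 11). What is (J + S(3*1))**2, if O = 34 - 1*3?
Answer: 9728161/16900 ≈ 575.63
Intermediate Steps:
O = 31 (O = 34 - 3 = 31)
S(a) = a*(-11 + a)
J = 1/130 (J = 1/(99 + 31) = 1/130 ≈ 0.0076923)
(J + S(3*1))**2 = (1/130 + (3*1)*(-11 + 3*1))**2 = (1/130 + 3*(-11 + 3))**2 = (1/130 + 3*(-8))**2 = (1/130 - 24)**2 = (-3119/130)**2 = 9728161/16900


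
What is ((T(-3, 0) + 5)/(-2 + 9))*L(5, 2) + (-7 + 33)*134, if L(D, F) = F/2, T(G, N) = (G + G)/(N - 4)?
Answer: 48789/14 ≈ 3484.9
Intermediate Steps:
T(G, N) = 2*G/(-4 + N) (T(G, N) = (2*G)/(-4 + N) = 2*G/(-4 + N))
L(D, F) = F/2 (L(D, F) = F*(1/2) = F/2)
((T(-3, 0) + 5)/(-2 + 9))*L(5, 2) + (-7 + 33)*134 = ((2*(-3)/(-4 + 0) + 5)/(-2 + 9))*((1/2)*2) + (-7 + 33)*134 = ((2*(-3)/(-4) + 5)/7)*1 + 26*134 = ((2*(-3)*(-1/4) + 5)*(1/7))*1 + 3484 = ((3/2 + 5)*(1/7))*1 + 3484 = ((13/2)*(1/7))*1 + 3484 = (13/14)*1 + 3484 = 13/14 + 3484 = 48789/14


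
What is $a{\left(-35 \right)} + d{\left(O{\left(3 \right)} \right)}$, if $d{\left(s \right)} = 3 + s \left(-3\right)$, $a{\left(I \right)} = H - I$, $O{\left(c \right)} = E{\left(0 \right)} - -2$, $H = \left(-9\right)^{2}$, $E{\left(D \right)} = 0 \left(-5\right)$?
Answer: $113$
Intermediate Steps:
$E{\left(D \right)} = 0$
$H = 81$
$O{\left(c \right)} = 2$ ($O{\left(c \right)} = 0 - -2 = 0 + 2 = 2$)
$a{\left(I \right)} = 81 - I$
$d{\left(s \right)} = 3 - 3 s$
$a{\left(-35 \right)} + d{\left(O{\left(3 \right)} \right)} = \left(81 - -35\right) + \left(3 - 6\right) = \left(81 + 35\right) + \left(3 - 6\right) = 116 - 3 = 113$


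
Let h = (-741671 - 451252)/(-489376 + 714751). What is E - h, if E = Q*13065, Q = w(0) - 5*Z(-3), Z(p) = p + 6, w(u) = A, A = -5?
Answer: -19629764859/75125 ≈ -2.6129e+5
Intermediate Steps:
w(u) = -5
h = -397641/75125 (h = -1192923/225375 = -1192923*1/225375 = -397641/75125 ≈ -5.2931)
Z(p) = 6 + p
Q = -20 (Q = -5 - 5*(6 - 3) = -5 - 5*3 = -5 - 15 = -20)
E = -261300 (E = -20*13065 = -261300)
E - h = -261300 - 1*(-397641/75125) = -261300 + 397641/75125 = -19629764859/75125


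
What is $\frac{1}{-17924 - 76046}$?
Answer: $- \frac{1}{93970} \approx -1.0642 \cdot 10^{-5}$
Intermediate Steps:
$\frac{1}{-17924 - 76046} = \frac{1}{-93970} = - \frac{1}{93970}$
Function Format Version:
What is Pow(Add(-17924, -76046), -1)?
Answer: Rational(-1, 93970) ≈ -1.0642e-5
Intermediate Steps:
Pow(Add(-17924, -76046), -1) = Pow(-93970, -1) = Rational(-1, 93970)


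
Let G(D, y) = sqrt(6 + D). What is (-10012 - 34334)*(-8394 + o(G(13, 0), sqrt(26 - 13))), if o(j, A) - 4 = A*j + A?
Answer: 372062940 - 44346*sqrt(13) - 44346*sqrt(247) ≈ 3.7121e+8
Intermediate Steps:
o(j, A) = 4 + A + A*j (o(j, A) = 4 + (A*j + A) = 4 + (A + A*j) = 4 + A + A*j)
(-10012 - 34334)*(-8394 + o(G(13, 0), sqrt(26 - 13))) = (-10012 - 34334)*(-8394 + (4 + sqrt(26 - 13) + sqrt(26 - 13)*sqrt(6 + 13))) = -44346*(-8394 + (4 + sqrt(13) + sqrt(13)*sqrt(19))) = -44346*(-8394 + (4 + sqrt(13) + sqrt(247))) = -44346*(-8390 + sqrt(13) + sqrt(247)) = 372062940 - 44346*sqrt(13) - 44346*sqrt(247)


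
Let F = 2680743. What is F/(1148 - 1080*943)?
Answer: -2680743/1017292 ≈ -2.6352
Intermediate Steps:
F/(1148 - 1080*943) = 2680743/(1148 - 1080*943) = 2680743/(1148 - 1018440) = 2680743/(-1017292) = 2680743*(-1/1017292) = -2680743/1017292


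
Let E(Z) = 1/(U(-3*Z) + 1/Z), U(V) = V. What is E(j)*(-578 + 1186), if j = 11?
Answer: -3344/181 ≈ -18.475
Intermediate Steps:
E(Z) = 1/(1/Z - 3*Z) (E(Z) = 1/(-3*Z + 1/Z) = 1/(1/Z - 3*Z))
E(j)*(-578 + 1186) = (11/(1 - 3*11²))*(-578 + 1186) = (11/(1 - 3*121))*608 = (11/(1 - 363))*608 = (11/(-362))*608 = (11*(-1/362))*608 = -11/362*608 = -3344/181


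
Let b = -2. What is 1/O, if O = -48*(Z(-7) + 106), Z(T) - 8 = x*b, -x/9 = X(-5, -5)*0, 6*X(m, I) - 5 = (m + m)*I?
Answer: -1/5472 ≈ -0.00018275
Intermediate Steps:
X(m, I) = ⅚ + I*m/3 (X(m, I) = ⅚ + ((m + m)*I)/6 = ⅚ + ((2*m)*I)/6 = ⅚ + (2*I*m)/6 = ⅚ + I*m/3)
x = 0 (x = -9*(⅚ + (⅓)*(-5)*(-5))*0 = -9*(⅚ + 25/3)*0 = -165*0/2 = -9*0 = 0)
Z(T) = 8 (Z(T) = 8 + 0*(-2) = 8 + 0 = 8)
O = -5472 (O = -48*(8 + 106) = -48*114 = -5472)
1/O = 1/(-5472) = -1/5472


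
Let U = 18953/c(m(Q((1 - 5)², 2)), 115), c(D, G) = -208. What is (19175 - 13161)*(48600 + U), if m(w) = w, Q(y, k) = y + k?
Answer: 30340169929/104 ≈ 2.9173e+8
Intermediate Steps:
Q(y, k) = k + y
U = -18953/208 (U = 18953/(-208) = 18953*(-1/208) = -18953/208 ≈ -91.120)
(19175 - 13161)*(48600 + U) = (19175 - 13161)*(48600 - 18953/208) = 6014*(10089847/208) = 30340169929/104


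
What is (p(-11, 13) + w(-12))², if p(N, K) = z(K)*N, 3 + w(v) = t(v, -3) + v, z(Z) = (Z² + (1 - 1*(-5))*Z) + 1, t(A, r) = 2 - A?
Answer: 7447441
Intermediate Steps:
z(Z) = 1 + Z² + 6*Z (z(Z) = (Z² + (1 + 5)*Z) + 1 = (Z² + 6*Z) + 1 = 1 + Z² + 6*Z)
w(v) = -1 (w(v) = -3 + ((2 - v) + v) = -3 + 2 = -1)
p(N, K) = N*(1 + K² + 6*K) (p(N, K) = (1 + K² + 6*K)*N = N*(1 + K² + 6*K))
(p(-11, 13) + w(-12))² = (-11*(1 + 13² + 6*13) - 1)² = (-11*(1 + 169 + 78) - 1)² = (-11*248 - 1)² = (-2728 - 1)² = (-2729)² = 7447441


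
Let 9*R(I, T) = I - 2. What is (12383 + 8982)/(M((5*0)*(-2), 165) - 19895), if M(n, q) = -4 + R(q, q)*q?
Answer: -64095/50732 ≈ -1.2634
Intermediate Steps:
R(I, T) = -2/9 + I/9 (R(I, T) = (I - 2)/9 = (-2 + I)/9 = -2/9 + I/9)
M(n, q) = -4 + q*(-2/9 + q/9) (M(n, q) = -4 + (-2/9 + q/9)*q = -4 + q*(-2/9 + q/9))
(12383 + 8982)/(M((5*0)*(-2), 165) - 19895) = (12383 + 8982)/((-4 + (⅑)*165*(-2 + 165)) - 19895) = 21365/((-4 + (⅑)*165*163) - 19895) = 21365/((-4 + 8965/3) - 19895) = 21365/(8953/3 - 19895) = 21365/(-50732/3) = 21365*(-3/50732) = -64095/50732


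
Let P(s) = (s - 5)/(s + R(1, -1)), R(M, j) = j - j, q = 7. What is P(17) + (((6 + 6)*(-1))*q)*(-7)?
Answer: 10008/17 ≈ 588.71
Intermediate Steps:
R(M, j) = 0
P(s) = (-5 + s)/s (P(s) = (s - 5)/(s + 0) = (-5 + s)/s)
P(17) + (((6 + 6)*(-1))*q)*(-7) = (-5 + 17)/17 + (((6 + 6)*(-1))*7)*(-7) = (1/17)*12 + ((12*(-1))*7)*(-7) = 12/17 - 12*7*(-7) = 12/17 - 84*(-7) = 12/17 + 588 = 10008/17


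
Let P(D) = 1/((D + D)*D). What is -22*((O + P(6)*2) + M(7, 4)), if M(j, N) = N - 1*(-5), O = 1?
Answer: -3971/18 ≈ -220.61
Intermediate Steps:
M(j, N) = 5 + N (M(j, N) = N + 5 = 5 + N)
P(D) = 1/(2*D²) (P(D) = 1/(((2*D))*D) = (1/(2*D))/D = 1/(2*D²))
-22*((O + P(6)*2) + M(7, 4)) = -22*((1 + ((½)/6²)*2) + (5 + 4)) = -22*((1 + ((½)*(1/36))*2) + 9) = -22*((1 + (1/72)*2) + 9) = -22*((1 + 1/36) + 9) = -22*(37/36 + 9) = -22*361/36 = -3971/18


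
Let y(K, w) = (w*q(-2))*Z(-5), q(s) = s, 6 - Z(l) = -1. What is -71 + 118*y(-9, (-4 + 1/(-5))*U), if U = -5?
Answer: -34763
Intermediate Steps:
Z(l) = 7 (Z(l) = 6 - 1*(-1) = 6 + 1 = 7)
y(K, w) = -14*w (y(K, w) = (w*(-2))*7 = -2*w*7 = -14*w)
-71 + 118*y(-9, (-4 + 1/(-5))*U) = -71 + 118*(-14*(-4 + 1/(-5))*(-5)) = -71 + 118*(-14*(-4 + 1*(-1/5))*(-5)) = -71 + 118*(-14*(-4 - 1/5)*(-5)) = -71 + 118*(-(-294)*(-5)/5) = -71 + 118*(-14*21) = -71 + 118*(-294) = -71 - 34692 = -34763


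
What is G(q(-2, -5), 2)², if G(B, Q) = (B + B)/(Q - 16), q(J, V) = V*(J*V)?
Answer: 2500/49 ≈ 51.020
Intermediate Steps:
q(J, V) = J*V²
G(B, Q) = 2*B/(-16 + Q) (G(B, Q) = (2*B)/(-16 + Q) = 2*B/(-16 + Q))
G(q(-2, -5), 2)² = (2*(-2*(-5)²)/(-16 + 2))² = (2*(-2*25)/(-14))² = (2*(-50)*(-1/14))² = (50/7)² = 2500/49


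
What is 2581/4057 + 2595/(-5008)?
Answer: 2397733/20317456 ≈ 0.11801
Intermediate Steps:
2581/4057 + 2595/(-5008) = 2581*(1/4057) + 2595*(-1/5008) = 2581/4057 - 2595/5008 = 2397733/20317456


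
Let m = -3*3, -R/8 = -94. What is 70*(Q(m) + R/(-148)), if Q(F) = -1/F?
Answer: -115850/333 ≈ -347.90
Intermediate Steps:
R = 752 (R = -8*(-94) = 752)
m = -9
70*(Q(m) + R/(-148)) = 70*(-1/(-9) + 752/(-148)) = 70*(-1*(-⅑) + 752*(-1/148)) = 70*(⅑ - 188/37) = 70*(-1655/333) = -115850/333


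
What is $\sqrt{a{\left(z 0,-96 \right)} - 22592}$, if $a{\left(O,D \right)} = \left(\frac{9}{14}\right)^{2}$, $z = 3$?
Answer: $\frac{i \sqrt{4427951}}{14} \approx 150.3 i$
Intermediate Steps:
$a{\left(O,D \right)} = \frac{81}{196}$ ($a{\left(O,D \right)} = \left(9 \cdot \frac{1}{14}\right)^{2} = \left(\frac{9}{14}\right)^{2} = \frac{81}{196}$)
$\sqrt{a{\left(z 0,-96 \right)} - 22592} = \sqrt{\frac{81}{196} - 22592} = \sqrt{- \frac{4427951}{196}} = \frac{i \sqrt{4427951}}{14}$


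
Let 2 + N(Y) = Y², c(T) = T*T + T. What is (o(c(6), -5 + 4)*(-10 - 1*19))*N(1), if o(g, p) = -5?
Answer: -145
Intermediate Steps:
c(T) = T + T² (c(T) = T² + T = T + T²)
N(Y) = -2 + Y²
(o(c(6), -5 + 4)*(-10 - 1*19))*N(1) = (-5*(-10 - 1*19))*(-2 + 1²) = (-5*(-10 - 19))*(-2 + 1) = -5*(-29)*(-1) = 145*(-1) = -145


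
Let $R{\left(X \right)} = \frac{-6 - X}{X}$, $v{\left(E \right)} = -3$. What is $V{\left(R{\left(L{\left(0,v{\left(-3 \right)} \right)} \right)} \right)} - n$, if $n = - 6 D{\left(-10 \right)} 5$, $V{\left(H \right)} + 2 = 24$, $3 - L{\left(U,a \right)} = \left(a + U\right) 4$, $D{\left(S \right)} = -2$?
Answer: $-38$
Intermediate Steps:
$L{\left(U,a \right)} = 3 - 4 U - 4 a$ ($L{\left(U,a \right)} = 3 - \left(a + U\right) 4 = 3 - \left(U + a\right) 4 = 3 - \left(4 U + 4 a\right) = 3 - 4 U - 4 a$)
$R{\left(X \right)} = \frac{-6 - X}{X}$
$V{\left(H \right)} = 22$ ($V{\left(H \right)} = -2 + 24 = 22$)
$n = 60$ ($n = - 6 \left(\left(-2\right) 5\right) = \left(-6\right) \left(-10\right) = 60$)
$V{\left(R{\left(L{\left(0,v{\left(-3 \right)} \right)} \right)} \right)} - n = 22 - 60 = -38$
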